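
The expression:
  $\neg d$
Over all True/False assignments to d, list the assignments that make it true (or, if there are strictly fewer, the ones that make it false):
is true only for:
  d=False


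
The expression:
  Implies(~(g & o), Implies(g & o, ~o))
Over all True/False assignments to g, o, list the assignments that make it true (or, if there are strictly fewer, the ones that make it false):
is always true.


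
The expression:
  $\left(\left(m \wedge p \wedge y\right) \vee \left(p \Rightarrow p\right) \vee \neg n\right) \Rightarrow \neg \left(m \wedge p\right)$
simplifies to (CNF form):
$\neg m \vee \neg p$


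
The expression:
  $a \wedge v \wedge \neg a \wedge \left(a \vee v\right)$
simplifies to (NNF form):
$\text{False}$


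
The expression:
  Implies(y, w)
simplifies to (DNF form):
w | ~y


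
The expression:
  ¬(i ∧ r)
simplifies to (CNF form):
¬i ∨ ¬r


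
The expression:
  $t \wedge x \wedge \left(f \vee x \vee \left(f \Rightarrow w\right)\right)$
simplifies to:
$t \wedge x$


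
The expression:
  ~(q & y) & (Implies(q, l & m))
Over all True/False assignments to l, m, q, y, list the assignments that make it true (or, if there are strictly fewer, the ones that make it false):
is false only for:
  l=False, m=False, q=True, y=False;
  l=False, m=False, q=True, y=True;
  l=False, m=True, q=True, y=False;
  l=False, m=True, q=True, y=True;
  l=True, m=False, q=True, y=False;
  l=True, m=False, q=True, y=True;
  l=True, m=True, q=True, y=True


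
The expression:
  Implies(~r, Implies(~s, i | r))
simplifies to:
i | r | s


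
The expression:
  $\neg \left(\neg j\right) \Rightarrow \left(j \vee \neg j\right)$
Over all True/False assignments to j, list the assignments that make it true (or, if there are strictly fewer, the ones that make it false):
is always true.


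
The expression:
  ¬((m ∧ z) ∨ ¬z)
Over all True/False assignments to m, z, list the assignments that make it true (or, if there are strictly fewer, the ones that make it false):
is true only for:
  m=False, z=True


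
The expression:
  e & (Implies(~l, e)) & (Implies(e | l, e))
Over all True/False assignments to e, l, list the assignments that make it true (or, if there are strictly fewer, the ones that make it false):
is true only for:
  e=True, l=False;
  e=True, l=True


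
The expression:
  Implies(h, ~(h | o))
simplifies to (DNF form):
~h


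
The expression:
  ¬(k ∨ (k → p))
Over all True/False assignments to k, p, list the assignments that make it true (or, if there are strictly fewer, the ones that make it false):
is never true.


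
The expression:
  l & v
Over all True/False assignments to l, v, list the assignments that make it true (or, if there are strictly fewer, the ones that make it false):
is true only for:
  l=True, v=True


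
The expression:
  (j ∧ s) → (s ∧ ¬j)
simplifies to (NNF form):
¬j ∨ ¬s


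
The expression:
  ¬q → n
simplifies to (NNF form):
n ∨ q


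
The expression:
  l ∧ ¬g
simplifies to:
l ∧ ¬g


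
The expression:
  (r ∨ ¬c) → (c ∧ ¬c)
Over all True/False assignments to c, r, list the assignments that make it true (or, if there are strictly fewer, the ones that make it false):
is true only for:
  c=True, r=False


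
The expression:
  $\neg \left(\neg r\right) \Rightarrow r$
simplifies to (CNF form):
$\text{True}$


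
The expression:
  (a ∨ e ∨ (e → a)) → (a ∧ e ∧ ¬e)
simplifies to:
False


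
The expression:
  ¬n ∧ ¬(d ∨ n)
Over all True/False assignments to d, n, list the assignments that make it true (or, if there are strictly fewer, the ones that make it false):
is true only for:
  d=False, n=False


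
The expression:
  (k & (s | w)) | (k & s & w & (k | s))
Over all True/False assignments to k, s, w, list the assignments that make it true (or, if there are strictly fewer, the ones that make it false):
is true only for:
  k=True, s=False, w=True;
  k=True, s=True, w=False;
  k=True, s=True, w=True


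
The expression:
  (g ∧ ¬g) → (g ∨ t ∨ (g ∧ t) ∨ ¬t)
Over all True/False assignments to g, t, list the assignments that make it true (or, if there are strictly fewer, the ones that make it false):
is always true.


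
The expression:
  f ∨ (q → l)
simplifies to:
f ∨ l ∨ ¬q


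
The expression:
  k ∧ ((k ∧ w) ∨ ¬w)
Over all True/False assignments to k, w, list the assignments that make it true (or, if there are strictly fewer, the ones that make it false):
is true only for:
  k=True, w=False;
  k=True, w=True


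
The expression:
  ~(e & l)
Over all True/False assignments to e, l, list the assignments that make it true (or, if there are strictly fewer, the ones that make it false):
is false only for:
  e=True, l=True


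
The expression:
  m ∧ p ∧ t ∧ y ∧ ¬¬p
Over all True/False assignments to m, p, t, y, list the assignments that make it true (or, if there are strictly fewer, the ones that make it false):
is true only for:
  m=True, p=True, t=True, y=True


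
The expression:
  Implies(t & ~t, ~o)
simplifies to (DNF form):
True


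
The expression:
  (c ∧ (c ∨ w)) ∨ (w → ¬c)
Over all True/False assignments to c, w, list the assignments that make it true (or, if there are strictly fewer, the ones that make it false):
is always true.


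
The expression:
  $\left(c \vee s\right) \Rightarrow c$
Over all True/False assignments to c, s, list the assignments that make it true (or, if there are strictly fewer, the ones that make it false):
is false only for:
  c=False, s=True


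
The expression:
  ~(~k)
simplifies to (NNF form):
k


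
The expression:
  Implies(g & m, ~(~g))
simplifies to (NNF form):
True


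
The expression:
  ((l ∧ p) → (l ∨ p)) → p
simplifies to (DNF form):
p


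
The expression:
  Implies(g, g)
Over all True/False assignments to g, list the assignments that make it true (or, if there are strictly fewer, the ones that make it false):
is always true.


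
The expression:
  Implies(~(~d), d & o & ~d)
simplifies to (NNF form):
~d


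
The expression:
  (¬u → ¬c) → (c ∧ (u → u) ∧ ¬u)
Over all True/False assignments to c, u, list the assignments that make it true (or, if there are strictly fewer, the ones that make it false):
is true only for:
  c=True, u=False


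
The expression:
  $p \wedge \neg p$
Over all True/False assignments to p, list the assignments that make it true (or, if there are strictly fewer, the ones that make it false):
is never true.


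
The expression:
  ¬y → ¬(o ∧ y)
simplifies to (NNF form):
True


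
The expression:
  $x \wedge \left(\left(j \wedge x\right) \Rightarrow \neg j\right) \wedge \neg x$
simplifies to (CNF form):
$\text{False}$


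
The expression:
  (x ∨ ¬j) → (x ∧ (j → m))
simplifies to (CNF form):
(j ∨ x) ∧ (m ∨ ¬j ∨ ¬x)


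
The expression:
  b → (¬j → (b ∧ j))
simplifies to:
j ∨ ¬b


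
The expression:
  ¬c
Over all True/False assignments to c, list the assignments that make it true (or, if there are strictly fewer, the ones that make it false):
is true only for:
  c=False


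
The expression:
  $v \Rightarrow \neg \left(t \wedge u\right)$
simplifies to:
$\neg t \vee \neg u \vee \neg v$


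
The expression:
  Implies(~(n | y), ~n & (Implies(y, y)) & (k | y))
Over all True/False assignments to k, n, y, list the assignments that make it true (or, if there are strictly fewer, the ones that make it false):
is false only for:
  k=False, n=False, y=False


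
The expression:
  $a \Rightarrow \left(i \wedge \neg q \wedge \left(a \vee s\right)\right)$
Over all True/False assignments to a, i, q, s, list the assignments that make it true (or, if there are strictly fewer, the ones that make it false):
is false only for:
  a=True, i=False, q=False, s=False;
  a=True, i=False, q=False, s=True;
  a=True, i=False, q=True, s=False;
  a=True, i=False, q=True, s=True;
  a=True, i=True, q=True, s=False;
  a=True, i=True, q=True, s=True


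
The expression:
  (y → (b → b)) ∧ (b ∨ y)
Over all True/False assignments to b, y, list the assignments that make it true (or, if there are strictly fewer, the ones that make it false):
is false only for:
  b=False, y=False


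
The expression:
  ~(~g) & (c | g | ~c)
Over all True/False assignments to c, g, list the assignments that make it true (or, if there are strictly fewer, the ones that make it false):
is true only for:
  c=False, g=True;
  c=True, g=True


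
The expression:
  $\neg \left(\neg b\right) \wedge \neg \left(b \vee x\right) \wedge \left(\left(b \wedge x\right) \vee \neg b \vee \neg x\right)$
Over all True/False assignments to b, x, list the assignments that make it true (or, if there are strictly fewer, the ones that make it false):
is never true.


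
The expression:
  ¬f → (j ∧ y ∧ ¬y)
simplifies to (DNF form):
f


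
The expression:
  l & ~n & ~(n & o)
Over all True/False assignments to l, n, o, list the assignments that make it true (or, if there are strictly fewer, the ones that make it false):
is true only for:
  l=True, n=False, o=False;
  l=True, n=False, o=True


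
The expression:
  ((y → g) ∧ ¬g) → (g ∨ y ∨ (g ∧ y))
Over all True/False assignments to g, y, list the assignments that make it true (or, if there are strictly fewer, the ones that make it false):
is false only for:
  g=False, y=False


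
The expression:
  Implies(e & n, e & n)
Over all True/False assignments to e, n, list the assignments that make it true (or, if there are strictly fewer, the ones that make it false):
is always true.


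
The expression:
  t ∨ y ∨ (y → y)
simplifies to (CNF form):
True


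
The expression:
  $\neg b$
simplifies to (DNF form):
$\neg b$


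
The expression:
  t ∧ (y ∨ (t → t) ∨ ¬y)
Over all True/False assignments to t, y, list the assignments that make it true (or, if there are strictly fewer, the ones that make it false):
is true only for:
  t=True, y=False;
  t=True, y=True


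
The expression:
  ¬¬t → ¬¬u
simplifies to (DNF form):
u ∨ ¬t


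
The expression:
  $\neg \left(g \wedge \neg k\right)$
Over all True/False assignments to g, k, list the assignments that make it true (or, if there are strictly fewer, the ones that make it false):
is false only for:
  g=True, k=False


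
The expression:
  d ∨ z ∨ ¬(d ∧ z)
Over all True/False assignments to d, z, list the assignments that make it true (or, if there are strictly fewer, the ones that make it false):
is always true.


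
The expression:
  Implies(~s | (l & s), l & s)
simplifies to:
s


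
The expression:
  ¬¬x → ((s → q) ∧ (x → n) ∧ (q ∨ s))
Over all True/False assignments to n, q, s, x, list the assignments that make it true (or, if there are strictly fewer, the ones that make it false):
is false only for:
  n=False, q=False, s=False, x=True;
  n=False, q=False, s=True, x=True;
  n=False, q=True, s=False, x=True;
  n=False, q=True, s=True, x=True;
  n=True, q=False, s=False, x=True;
  n=True, q=False, s=True, x=True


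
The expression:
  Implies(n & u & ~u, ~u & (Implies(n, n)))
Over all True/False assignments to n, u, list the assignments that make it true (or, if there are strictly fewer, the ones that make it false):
is always true.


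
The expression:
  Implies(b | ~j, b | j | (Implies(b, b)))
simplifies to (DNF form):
True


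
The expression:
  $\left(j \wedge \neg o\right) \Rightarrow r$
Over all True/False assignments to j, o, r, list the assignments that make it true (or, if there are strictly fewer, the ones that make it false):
is false only for:
  j=True, o=False, r=False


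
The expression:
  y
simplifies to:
y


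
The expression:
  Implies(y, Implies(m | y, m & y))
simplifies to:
m | ~y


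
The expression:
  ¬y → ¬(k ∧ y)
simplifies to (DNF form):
True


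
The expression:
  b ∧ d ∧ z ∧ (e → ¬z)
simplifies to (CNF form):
b ∧ d ∧ z ∧ ¬e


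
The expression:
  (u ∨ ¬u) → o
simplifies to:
o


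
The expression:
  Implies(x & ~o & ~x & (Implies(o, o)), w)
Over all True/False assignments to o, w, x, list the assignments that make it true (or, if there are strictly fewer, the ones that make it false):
is always true.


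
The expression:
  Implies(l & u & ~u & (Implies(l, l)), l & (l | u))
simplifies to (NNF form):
True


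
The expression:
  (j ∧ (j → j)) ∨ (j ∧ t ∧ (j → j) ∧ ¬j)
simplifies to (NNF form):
j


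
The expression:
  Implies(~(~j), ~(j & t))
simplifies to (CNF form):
~j | ~t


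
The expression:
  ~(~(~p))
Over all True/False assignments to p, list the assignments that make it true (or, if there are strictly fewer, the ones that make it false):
is true only for:
  p=False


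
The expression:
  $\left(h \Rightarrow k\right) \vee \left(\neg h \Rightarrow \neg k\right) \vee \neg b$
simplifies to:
$\text{True}$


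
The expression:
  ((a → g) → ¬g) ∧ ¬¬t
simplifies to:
t ∧ ¬g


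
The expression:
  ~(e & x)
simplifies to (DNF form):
~e | ~x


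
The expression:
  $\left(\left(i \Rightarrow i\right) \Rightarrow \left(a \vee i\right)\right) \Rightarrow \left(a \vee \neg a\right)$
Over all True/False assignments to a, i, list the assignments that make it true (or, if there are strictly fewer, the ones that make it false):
is always true.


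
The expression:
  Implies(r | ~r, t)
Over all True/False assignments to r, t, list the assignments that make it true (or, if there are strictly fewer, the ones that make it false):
is true only for:
  r=False, t=True;
  r=True, t=True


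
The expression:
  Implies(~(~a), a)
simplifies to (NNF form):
True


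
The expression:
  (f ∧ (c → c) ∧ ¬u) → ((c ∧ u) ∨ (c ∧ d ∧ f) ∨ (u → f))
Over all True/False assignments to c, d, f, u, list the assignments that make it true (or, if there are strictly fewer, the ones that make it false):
is always true.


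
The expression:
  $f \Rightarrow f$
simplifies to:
$\text{True}$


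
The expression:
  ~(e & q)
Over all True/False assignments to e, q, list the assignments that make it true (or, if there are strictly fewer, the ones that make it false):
is false only for:
  e=True, q=True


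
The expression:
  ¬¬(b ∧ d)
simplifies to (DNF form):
b ∧ d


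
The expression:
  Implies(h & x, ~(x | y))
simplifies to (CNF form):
~h | ~x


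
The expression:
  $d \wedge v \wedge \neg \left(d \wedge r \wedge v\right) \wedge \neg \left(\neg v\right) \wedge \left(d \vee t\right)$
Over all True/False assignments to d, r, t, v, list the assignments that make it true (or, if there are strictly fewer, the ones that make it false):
is true only for:
  d=True, r=False, t=False, v=True;
  d=True, r=False, t=True, v=True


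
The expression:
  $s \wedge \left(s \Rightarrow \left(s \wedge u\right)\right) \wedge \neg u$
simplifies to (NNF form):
$\text{False}$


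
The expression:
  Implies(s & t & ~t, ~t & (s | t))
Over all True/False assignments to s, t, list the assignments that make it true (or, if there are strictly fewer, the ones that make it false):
is always true.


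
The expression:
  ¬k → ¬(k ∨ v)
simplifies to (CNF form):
k ∨ ¬v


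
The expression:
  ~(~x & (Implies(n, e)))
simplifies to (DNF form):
x | (n & ~e)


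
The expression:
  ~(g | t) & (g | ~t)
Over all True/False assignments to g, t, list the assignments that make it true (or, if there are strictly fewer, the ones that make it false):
is true only for:
  g=False, t=False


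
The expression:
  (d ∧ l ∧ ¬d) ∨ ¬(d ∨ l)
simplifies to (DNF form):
¬d ∧ ¬l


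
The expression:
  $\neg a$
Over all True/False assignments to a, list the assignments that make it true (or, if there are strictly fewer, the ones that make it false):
is true only for:
  a=False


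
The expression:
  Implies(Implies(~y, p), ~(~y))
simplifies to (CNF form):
y | ~p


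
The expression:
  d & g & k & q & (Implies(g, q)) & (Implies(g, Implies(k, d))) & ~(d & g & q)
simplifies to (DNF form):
False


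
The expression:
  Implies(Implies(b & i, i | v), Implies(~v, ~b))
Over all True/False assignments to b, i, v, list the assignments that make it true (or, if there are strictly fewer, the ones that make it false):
is false only for:
  b=True, i=False, v=False;
  b=True, i=True, v=False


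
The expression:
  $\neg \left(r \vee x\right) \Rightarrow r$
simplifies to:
$r \vee x$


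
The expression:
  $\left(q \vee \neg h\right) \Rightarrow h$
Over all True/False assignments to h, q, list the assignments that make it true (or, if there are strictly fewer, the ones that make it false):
is true only for:
  h=True, q=False;
  h=True, q=True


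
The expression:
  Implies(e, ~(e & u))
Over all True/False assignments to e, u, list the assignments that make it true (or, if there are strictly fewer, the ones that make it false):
is false only for:
  e=True, u=True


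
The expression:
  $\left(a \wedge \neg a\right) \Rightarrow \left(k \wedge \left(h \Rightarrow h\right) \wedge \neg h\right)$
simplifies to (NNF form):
$\text{True}$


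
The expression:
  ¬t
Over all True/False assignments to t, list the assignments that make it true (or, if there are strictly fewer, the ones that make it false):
is true only for:
  t=False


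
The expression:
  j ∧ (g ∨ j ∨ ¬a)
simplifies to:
j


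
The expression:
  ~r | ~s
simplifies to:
~r | ~s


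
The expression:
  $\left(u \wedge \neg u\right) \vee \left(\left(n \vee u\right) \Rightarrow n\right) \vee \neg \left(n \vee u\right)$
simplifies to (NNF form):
$n \vee \neg u$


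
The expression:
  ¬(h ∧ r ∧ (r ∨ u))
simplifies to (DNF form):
¬h ∨ ¬r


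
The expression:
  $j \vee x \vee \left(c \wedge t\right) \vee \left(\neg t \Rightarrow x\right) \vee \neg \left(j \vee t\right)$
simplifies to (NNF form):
$\text{True}$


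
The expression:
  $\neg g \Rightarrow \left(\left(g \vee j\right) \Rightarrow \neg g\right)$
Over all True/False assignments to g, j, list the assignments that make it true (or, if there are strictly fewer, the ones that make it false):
is always true.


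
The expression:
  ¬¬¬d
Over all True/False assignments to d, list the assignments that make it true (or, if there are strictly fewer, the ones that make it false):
is true only for:
  d=False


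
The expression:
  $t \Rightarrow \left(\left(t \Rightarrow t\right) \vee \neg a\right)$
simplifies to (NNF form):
$\text{True}$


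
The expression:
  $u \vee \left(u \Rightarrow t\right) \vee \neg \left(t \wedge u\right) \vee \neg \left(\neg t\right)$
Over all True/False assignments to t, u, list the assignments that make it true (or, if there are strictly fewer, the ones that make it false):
is always true.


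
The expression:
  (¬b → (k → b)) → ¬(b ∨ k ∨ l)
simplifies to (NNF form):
¬b ∧ (k ∨ ¬l)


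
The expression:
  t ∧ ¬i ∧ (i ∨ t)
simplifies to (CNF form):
t ∧ ¬i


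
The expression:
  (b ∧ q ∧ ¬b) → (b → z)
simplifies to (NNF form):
True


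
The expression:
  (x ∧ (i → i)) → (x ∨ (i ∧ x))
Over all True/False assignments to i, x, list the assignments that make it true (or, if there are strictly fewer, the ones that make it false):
is always true.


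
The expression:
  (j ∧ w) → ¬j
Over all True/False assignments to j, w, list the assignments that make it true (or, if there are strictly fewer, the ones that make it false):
is false only for:
  j=True, w=True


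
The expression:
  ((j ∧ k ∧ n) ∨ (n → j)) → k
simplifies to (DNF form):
k ∨ (n ∧ ¬j)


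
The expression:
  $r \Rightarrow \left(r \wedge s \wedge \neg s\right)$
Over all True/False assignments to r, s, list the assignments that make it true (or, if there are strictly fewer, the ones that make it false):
is true only for:
  r=False, s=False;
  r=False, s=True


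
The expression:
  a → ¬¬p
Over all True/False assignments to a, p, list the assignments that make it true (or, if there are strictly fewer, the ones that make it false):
is false only for:
  a=True, p=False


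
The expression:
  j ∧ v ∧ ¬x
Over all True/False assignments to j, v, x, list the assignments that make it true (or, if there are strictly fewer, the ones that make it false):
is true only for:
  j=True, v=True, x=False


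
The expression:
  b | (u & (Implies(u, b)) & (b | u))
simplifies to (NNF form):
b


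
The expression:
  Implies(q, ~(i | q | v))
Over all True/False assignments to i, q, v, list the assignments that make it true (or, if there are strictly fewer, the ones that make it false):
is true only for:
  i=False, q=False, v=False;
  i=False, q=False, v=True;
  i=True, q=False, v=False;
  i=True, q=False, v=True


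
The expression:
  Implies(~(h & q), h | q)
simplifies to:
h | q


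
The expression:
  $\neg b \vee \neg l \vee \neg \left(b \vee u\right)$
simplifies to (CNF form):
$\neg b \vee \neg l$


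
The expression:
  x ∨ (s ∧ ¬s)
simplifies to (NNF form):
x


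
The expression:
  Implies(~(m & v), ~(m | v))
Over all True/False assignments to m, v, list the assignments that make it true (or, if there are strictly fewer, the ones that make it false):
is true only for:
  m=False, v=False;
  m=True, v=True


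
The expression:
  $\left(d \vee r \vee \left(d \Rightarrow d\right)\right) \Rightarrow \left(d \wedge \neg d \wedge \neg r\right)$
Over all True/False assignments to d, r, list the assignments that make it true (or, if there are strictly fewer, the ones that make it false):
is never true.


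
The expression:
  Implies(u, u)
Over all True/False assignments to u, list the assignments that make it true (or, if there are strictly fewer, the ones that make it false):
is always true.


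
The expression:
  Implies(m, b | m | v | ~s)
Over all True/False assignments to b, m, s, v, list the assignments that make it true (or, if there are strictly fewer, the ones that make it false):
is always true.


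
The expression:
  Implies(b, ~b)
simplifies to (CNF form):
~b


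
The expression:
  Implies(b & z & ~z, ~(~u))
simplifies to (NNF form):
True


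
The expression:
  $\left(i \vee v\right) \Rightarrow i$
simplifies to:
$i \vee \neg v$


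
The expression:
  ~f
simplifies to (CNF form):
~f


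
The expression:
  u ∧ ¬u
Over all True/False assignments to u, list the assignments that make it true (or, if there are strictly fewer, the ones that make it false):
is never true.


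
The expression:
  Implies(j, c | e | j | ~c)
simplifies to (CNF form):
True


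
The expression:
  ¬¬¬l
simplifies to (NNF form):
¬l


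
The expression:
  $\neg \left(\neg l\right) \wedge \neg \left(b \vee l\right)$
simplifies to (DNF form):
$\text{False}$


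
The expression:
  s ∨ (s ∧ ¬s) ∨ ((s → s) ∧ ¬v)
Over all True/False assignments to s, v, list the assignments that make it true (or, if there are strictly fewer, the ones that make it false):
is false only for:
  s=False, v=True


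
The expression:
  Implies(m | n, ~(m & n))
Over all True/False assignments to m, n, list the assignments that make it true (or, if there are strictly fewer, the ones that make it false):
is false only for:
  m=True, n=True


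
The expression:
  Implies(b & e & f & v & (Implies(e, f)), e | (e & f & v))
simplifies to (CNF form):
True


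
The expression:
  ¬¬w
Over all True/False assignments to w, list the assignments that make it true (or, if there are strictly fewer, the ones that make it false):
is true only for:
  w=True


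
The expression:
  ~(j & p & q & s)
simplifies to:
~j | ~p | ~q | ~s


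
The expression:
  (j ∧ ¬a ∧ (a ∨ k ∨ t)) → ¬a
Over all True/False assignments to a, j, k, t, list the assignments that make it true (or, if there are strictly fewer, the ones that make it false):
is always true.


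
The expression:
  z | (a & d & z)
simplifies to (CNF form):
z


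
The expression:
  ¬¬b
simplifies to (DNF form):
b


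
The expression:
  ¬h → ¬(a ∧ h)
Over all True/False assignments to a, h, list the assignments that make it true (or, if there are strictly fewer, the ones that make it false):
is always true.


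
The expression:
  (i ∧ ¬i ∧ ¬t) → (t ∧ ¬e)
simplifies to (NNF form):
True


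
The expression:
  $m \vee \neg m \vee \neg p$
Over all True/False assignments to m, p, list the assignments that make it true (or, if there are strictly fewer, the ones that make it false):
is always true.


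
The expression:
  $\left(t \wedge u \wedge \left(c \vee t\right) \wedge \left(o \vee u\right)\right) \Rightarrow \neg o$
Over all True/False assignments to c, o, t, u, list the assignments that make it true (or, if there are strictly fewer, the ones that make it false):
is false only for:
  c=False, o=True, t=True, u=True;
  c=True, o=True, t=True, u=True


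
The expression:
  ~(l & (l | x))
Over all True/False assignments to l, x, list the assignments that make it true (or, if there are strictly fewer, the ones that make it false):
is true only for:
  l=False, x=False;
  l=False, x=True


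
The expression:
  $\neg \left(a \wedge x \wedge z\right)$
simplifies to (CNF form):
$\neg a \vee \neg x \vee \neg z$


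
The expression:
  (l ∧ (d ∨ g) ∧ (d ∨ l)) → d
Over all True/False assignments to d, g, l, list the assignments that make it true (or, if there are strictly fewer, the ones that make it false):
is false only for:
  d=False, g=True, l=True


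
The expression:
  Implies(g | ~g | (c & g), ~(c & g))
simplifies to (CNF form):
~c | ~g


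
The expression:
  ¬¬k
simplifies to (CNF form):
k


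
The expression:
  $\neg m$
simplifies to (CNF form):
$\neg m$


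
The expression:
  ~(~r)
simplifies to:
r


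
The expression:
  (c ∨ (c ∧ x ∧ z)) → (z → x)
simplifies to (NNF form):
x ∨ ¬c ∨ ¬z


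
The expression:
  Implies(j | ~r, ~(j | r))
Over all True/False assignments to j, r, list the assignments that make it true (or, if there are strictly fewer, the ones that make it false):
is true only for:
  j=False, r=False;
  j=False, r=True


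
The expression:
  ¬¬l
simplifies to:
l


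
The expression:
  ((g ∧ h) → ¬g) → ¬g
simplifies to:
h ∨ ¬g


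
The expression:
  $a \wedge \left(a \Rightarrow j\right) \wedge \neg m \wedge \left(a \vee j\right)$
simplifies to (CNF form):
$a \wedge j \wedge \neg m$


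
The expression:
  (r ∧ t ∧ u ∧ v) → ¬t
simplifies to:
¬r ∨ ¬t ∨ ¬u ∨ ¬v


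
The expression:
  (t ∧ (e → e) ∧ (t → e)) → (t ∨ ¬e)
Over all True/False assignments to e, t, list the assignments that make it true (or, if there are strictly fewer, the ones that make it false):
is always true.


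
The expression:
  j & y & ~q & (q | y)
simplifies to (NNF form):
j & y & ~q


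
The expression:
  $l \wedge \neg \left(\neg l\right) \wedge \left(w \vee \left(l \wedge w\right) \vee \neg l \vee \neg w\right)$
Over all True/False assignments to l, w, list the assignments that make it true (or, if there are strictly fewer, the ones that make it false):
is true only for:
  l=True, w=False;
  l=True, w=True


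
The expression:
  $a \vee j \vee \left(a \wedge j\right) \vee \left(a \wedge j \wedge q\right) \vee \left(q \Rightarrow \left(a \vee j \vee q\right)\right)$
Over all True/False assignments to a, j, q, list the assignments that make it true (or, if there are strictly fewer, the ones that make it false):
is always true.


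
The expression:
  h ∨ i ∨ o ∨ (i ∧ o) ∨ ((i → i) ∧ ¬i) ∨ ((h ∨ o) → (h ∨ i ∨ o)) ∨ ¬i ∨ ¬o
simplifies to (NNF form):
True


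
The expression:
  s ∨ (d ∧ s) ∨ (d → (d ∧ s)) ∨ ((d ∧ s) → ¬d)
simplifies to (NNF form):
True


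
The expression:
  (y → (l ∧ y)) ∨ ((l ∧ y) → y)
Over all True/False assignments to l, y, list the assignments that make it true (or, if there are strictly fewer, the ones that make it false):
is always true.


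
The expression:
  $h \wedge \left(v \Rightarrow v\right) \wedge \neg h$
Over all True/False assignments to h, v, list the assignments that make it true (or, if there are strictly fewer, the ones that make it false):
is never true.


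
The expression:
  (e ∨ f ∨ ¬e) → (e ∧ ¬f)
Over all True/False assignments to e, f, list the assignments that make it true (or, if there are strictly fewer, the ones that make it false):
is true only for:
  e=True, f=False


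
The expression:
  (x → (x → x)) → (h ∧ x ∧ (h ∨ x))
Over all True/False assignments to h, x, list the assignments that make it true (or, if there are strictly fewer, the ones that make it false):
is true only for:
  h=True, x=True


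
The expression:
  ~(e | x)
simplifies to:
~e & ~x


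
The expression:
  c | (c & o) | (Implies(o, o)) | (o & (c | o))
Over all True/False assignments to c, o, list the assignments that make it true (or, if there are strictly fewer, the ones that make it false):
is always true.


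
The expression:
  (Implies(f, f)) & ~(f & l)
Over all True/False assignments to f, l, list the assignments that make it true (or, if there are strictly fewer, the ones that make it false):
is false only for:
  f=True, l=True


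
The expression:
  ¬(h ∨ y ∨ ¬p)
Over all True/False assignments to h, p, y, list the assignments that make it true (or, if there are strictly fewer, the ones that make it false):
is true only for:
  h=False, p=True, y=False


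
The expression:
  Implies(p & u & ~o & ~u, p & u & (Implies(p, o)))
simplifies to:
True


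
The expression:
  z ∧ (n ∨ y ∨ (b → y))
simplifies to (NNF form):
z ∧ (n ∨ y ∨ ¬b)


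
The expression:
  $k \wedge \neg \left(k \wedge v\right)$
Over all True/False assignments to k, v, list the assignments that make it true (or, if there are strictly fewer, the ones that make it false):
is true only for:
  k=True, v=False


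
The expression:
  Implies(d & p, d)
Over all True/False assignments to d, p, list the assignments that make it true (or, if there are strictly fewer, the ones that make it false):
is always true.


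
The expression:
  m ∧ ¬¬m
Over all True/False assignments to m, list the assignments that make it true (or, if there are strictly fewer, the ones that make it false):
is true only for:
  m=True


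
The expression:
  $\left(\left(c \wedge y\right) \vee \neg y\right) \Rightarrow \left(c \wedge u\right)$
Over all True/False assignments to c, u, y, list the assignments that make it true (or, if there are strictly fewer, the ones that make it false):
is true only for:
  c=False, u=False, y=True;
  c=False, u=True, y=True;
  c=True, u=True, y=False;
  c=True, u=True, y=True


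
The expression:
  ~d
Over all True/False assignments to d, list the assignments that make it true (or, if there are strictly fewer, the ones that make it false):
is true only for:
  d=False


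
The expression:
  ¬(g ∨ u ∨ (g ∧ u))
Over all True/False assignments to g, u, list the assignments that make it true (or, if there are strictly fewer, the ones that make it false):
is true only for:
  g=False, u=False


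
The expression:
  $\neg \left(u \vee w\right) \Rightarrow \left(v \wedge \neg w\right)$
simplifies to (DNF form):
$u \vee v \vee w$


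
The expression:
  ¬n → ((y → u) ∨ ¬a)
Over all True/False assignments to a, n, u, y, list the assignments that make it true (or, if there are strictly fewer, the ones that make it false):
is false only for:
  a=True, n=False, u=False, y=True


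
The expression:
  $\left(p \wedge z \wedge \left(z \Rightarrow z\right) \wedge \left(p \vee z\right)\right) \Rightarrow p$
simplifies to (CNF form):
$\text{True}$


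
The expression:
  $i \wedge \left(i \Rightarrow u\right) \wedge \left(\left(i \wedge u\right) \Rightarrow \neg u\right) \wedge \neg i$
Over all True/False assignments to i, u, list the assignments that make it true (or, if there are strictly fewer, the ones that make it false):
is never true.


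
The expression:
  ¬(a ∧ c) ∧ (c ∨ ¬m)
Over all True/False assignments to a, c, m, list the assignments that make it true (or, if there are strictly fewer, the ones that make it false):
is true only for:
  a=False, c=False, m=False;
  a=False, c=True, m=False;
  a=False, c=True, m=True;
  a=True, c=False, m=False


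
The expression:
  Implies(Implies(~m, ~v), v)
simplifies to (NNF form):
v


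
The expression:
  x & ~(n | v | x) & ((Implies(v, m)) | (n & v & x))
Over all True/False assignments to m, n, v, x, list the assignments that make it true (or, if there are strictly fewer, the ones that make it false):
is never true.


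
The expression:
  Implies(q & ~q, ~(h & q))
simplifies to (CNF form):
True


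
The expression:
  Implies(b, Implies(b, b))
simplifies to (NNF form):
True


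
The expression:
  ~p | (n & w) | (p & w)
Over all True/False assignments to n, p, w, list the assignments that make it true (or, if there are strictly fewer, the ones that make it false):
is false only for:
  n=False, p=True, w=False;
  n=True, p=True, w=False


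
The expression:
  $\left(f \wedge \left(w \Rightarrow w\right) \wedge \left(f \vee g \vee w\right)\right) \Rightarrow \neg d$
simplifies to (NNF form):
$\neg d \vee \neg f$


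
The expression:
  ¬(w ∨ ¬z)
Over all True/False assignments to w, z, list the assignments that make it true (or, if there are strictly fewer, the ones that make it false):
is true only for:
  w=False, z=True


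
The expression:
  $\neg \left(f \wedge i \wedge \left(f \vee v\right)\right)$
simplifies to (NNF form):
$\neg f \vee \neg i$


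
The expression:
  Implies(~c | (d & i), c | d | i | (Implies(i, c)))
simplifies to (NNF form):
True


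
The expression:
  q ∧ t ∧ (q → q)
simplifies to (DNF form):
q ∧ t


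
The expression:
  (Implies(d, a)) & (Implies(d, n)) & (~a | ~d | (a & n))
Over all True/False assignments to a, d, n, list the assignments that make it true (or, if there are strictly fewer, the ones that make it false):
is false only for:
  a=False, d=True, n=False;
  a=False, d=True, n=True;
  a=True, d=True, n=False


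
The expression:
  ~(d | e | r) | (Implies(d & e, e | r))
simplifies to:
True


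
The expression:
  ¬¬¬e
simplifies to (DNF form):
¬e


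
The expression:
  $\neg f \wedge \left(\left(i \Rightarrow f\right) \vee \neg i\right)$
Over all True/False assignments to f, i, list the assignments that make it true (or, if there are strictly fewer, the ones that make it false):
is true only for:
  f=False, i=False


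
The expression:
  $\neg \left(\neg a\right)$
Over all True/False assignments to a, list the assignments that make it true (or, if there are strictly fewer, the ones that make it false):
is true only for:
  a=True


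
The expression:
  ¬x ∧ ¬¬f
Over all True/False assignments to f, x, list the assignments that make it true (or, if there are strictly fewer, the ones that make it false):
is true only for:
  f=True, x=False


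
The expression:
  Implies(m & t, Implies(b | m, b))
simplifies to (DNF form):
b | ~m | ~t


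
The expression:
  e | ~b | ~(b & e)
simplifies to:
True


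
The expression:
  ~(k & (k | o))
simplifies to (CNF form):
~k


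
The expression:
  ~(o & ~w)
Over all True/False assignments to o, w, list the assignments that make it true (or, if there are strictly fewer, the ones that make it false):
is false only for:
  o=True, w=False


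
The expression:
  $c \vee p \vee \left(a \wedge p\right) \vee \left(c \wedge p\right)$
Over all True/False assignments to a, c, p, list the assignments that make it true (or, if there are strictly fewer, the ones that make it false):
is false only for:
  a=False, c=False, p=False;
  a=True, c=False, p=False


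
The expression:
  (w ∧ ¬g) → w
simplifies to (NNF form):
True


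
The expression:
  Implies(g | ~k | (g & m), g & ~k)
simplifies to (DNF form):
(g & ~k) | (k & ~g)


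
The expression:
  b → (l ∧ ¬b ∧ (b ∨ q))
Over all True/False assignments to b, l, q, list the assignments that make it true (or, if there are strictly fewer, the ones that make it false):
is true only for:
  b=False, l=False, q=False;
  b=False, l=False, q=True;
  b=False, l=True, q=False;
  b=False, l=True, q=True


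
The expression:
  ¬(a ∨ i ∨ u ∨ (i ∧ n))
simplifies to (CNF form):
¬a ∧ ¬i ∧ ¬u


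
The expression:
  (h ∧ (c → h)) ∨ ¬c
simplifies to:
h ∨ ¬c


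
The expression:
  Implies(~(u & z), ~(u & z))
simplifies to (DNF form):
True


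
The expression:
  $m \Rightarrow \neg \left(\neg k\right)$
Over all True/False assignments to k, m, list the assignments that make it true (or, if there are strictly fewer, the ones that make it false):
is false only for:
  k=False, m=True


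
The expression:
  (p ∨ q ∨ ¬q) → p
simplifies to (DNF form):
p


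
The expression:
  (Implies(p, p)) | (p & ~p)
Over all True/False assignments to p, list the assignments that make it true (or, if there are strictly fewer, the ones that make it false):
is always true.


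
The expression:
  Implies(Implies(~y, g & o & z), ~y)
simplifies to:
~y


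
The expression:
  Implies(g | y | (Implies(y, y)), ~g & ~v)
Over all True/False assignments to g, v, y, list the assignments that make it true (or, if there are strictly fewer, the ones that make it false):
is true only for:
  g=False, v=False, y=False;
  g=False, v=False, y=True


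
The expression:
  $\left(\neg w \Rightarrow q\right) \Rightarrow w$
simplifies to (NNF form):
$w \vee \neg q$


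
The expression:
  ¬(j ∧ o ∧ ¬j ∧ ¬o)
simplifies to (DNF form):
True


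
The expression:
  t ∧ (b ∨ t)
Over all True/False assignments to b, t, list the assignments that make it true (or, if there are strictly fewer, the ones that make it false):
is true only for:
  b=False, t=True;
  b=True, t=True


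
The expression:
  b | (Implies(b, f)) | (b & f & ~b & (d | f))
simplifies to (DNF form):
True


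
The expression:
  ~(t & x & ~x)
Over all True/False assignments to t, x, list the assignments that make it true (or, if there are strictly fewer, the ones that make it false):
is always true.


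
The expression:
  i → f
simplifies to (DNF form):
f ∨ ¬i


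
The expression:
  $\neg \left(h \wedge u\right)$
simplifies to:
$\neg h \vee \neg u$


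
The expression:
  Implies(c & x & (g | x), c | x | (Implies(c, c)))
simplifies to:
True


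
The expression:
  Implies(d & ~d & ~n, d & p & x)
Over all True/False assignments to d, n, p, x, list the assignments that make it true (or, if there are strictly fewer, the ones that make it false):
is always true.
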